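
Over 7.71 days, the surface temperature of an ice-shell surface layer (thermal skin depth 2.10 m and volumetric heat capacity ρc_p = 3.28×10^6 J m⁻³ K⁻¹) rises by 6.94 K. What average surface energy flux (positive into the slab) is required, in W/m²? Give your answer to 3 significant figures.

Areal heat capacity C = ρc_p × D = 3.28×10^6 × 2.10 = 6.89×10^6 J/(m²·K).
Required heat per unit area: Q = C ΔT = 6.89×10^6 × 6.94 = 4.78×10^7 J/m².
Flux F = Q / Δt = 4.78×10^7 / 6.66×10^5 s = 71.8 W/m².

71.8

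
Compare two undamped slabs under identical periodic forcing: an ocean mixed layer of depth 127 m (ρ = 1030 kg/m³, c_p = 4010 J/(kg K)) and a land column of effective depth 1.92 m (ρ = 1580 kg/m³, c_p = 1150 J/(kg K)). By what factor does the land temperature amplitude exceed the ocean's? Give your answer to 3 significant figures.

C_ocean = 1030 × 4010 × 127 = 5.25×10^8 J/(m²·K).
C_land = 1580 × 1150 × 1.92 = 3.49×10^6 J/(m²·K).
Undamped amplitude ∝ 1/C, so A_land/A_ocean = C_ocean/C_land = 150.

150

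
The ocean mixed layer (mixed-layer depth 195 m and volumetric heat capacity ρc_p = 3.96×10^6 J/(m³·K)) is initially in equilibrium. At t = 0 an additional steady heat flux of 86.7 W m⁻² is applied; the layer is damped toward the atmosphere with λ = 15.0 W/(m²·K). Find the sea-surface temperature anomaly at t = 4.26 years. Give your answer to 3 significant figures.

Areal heat capacity C = ρc_p × D = 3.96×10^6 × 195 = 7.72×10^8 J/(m²·K).
τ = C / λ = 7.72×10^8 / 15.0 = 5.15×10^7 s.
Equilibrium anomaly ΔT_eq = F / λ = 86.7 / 15.0 = 5.78 K.
t = 4.26 years = 1.34×10^8 s, so t/τ = 2.61.
ΔT(t) = ΔT_eq (1 − e^(−t/τ)) = 5.78 × (1 − e^−2.61) = 5.36 K.

5.36 K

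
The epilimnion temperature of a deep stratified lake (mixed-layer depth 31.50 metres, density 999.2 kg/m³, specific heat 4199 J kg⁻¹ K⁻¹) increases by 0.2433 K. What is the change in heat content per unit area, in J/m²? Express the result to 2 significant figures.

Areal heat capacity C = ρ c_p D = 999.2 × 4199 × 31.50 = 1.32×10^8 J/(m²·K).
ΔQ = C ΔT = 1.32×10^8 × 0.2433 = 3.22×10^7 J/m².

3.2×10^7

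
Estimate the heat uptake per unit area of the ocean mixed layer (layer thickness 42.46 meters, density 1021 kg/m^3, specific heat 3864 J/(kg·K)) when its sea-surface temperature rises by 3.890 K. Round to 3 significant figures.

Areal heat capacity C = ρ c_p D = 1021 × 3864 × 42.46 = 1.68×10^8 J m⁻² K⁻¹.
ΔQ = C ΔT = 1.68×10^8 × 3.890 = 6.52×10^8 J/m².

6.52×10^8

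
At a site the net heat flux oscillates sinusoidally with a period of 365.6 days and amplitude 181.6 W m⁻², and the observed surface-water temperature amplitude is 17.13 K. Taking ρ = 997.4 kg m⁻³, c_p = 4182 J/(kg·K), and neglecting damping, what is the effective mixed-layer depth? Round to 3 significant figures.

ω = 2π / 3.16×10^7 s = 1.99×10^-7 s⁻¹.
Required C = F₀ / (A ω) = 181.6 / (17.13 × 1.99×10^-7) = 5.33×10^7 J/(m²·K).
D = C / (ρ c_p) = 5.33×10^7 / (997.4 × 4182) = 12.8 m.

12.8 m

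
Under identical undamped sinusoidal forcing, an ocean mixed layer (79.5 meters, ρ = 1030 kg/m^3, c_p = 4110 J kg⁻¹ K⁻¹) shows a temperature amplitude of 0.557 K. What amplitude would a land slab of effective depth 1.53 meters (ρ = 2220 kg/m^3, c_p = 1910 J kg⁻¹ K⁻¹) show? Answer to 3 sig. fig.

28.9 K

C_ocean = 3.37×10^8 J/(m²·K); C_land = 6.49×10^6 J/(m²·K).
A ∝ 1/C ⇒ A_land = A_ocean × C_ocean/C_land = 0.557 × 51.9 = 28.9 K.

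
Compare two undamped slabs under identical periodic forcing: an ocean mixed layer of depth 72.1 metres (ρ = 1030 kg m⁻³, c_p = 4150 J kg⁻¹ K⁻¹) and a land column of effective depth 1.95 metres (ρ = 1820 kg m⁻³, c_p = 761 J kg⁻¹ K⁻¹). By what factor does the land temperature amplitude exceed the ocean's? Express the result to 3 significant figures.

C_ocean = 1030 × 4150 × 72.1 = 3.08×10^8 J/(m²·K).
C_land = 1820 × 761 × 1.95 = 2.70×10^6 J/(m²·K).
Undamped amplitude ∝ 1/C, so A_land/A_ocean = C_ocean/C_land = 114.

114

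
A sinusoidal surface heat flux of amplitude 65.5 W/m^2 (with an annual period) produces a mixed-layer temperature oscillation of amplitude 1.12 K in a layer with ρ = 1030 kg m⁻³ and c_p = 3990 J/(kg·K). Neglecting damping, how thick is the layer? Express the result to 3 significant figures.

71.4 m

ω = 2π / 3.15×10^7 s = 1.99×10^-7 s⁻¹.
Required C = F₀ / (A ω) = 65.5 / (1.12 × 1.99×10^-7) = 2.94×10^8 J/(m²·K).
D = C / (ρ c_p) = 2.94×10^8 / (1030 × 3990) = 71.4 m.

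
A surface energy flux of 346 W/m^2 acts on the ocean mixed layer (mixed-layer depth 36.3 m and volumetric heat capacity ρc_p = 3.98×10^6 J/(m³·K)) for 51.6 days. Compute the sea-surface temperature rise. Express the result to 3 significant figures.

10.7 K

Areal heat capacity C = ρc_p × D = 3.98×10^6 × 36.3 = 1.44×10^8 J/(m^2 K).
Net heat input Q = F Δt = 346 × (51.6 days × 86400 s/day) = 1.54×10^9 J/m².
ΔT = Q / C = 1.54×10^9 / 1.44×10^8 = 10.7 K.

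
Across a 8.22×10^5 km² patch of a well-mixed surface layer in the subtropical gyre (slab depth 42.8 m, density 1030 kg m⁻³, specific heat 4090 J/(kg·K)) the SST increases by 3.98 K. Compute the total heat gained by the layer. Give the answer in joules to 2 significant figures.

5.9×10^20 J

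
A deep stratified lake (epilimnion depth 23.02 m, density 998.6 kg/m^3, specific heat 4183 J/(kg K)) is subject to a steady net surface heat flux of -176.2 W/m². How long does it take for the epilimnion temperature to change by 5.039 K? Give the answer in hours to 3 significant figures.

Areal heat capacity C = ρ c_p D = 998.6 × 4183 × 23.02 = 9.62×10^7 J/(m²·K).
Time required: Δt = C ΔT / F = 9.62×10^7 × -5.039 / -176.2 = 2.75×10^6 s.
In hours: 2.75×10^6 s / (3600 s/hour) = 764 hours.

764 hours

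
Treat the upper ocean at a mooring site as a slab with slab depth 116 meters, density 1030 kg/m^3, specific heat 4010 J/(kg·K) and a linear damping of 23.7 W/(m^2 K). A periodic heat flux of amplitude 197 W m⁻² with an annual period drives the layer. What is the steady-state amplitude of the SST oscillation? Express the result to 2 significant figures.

Areal heat capacity C = ρ c_p D = 1030 × 4010 × 116 = 4.79×10^8 J m⁻² K⁻¹.
Angular frequency ω = 2π / T = 2π / 3.15×10^7 s = 1.99×10^-7 s⁻¹.
√((Cω)² + λ²) = √((95.5)² + 23.7²) = 98.4 W/(m²·K).
Amplitude A = F₀ / √((Cω)²+λ²) = 197 / 98.4 = 2.00 K.

2.0 K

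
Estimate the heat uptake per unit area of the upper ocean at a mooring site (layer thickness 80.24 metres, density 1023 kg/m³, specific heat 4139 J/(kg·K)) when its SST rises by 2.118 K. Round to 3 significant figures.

7.20×10^8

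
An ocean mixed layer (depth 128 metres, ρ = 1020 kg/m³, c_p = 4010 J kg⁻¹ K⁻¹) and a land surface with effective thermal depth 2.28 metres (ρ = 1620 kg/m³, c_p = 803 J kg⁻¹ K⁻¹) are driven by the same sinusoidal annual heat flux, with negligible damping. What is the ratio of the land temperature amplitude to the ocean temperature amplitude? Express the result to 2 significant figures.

180

C_ocean = 1020 × 4010 × 128 = 5.24×10^8 J/(m²·K).
C_land = 1620 × 803 × 2.28 = 2.97×10^6 J/(m²·K).
Undamped amplitude ∝ 1/C, so A_land/A_ocean = C_ocean/C_land = 177.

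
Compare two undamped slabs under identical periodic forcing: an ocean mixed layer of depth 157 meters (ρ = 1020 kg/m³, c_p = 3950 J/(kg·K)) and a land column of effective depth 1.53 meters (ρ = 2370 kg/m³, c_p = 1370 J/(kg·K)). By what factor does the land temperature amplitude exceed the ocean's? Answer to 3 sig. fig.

127

C_ocean = 1020 × 3950 × 157 = 6.33×10^8 J/(m²·K).
C_land = 2370 × 1370 × 1.53 = 4.97×10^6 J/(m²·K).
Undamped amplitude ∝ 1/C, so A_land/A_ocean = C_ocean/C_land = 127.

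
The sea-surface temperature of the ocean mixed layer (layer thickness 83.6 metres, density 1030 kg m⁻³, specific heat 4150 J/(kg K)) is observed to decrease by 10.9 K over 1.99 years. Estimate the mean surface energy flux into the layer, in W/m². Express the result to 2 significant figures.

-62

Areal heat capacity C = ρ c_p D = 1030 × 4150 × 83.6 = 3.57×10^8 J/(m^2 K).
Required heat per unit area: Q = C ΔT = 3.57×10^8 × -10.9 = -3.90×10^9 J/m².
Flux F = Q / Δt = -3.90×10^9 / 6.28×10^7 s = -62.0 W/m².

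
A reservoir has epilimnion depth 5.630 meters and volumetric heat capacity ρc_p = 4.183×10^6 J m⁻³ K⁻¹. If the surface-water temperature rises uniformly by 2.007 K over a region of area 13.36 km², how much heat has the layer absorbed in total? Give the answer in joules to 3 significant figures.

Areal heat capacity C = ρc_p × D = 4.183×10^6 × 5.630 = 2.36×10^7 J/(m^2 K).
Heat per unit area: q = C ΔT = 2.36×10^7 × 2.007 = 4.73×10^7 J/m².
Total heat: Q = q × A = 4.73×10^7 × (13.36 × 10⁶ m²) = 6.31×10^14 J.

6.31×10^14 J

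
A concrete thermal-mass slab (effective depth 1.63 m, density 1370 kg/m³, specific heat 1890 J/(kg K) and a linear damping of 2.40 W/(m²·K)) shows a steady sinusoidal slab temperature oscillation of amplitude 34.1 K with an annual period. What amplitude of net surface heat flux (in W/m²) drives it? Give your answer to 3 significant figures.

86.7

Areal heat capacity C = ρ c_p D = 1370 × 1890 × 1.63 = 4.22×10^6 J m⁻² K⁻¹.
ω = 2π / 3.15×10^7 s = 1.99×10^-7 s⁻¹.
√((Cω)² + λ²) = √((0.841)² + 2.40²) = 2.54 W/(m²·K).
F₀ = A × √((Cω)²+λ²) = 34.1 × 2.54 = 86.7 W/m².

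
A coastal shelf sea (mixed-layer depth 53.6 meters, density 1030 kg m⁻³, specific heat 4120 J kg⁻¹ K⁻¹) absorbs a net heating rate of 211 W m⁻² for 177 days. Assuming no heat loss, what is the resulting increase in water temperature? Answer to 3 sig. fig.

Areal heat capacity C = ρ c_p D = 1030 × 4120 × 53.6 = 2.27×10^8 J/(m^2 K).
Net heat input Q = F Δt = 211 × (177 days × 86400 s/day) = 3.23×10^9 J/m².
ΔT = Q / C = 3.23×10^9 / 2.27×10^8 = 14.2 K.

14.2 K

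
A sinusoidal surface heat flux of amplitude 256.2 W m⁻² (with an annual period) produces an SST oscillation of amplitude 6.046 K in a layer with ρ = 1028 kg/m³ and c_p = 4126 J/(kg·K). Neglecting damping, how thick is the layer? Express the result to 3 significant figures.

50.1 m

ω = 2π / 3.15×10^7 s = 1.99×10^-7 s⁻¹.
Required C = F₀ / (A ω) = 256.2 / (6.046 × 1.99×10^-7) = 2.13×10^8 J/(m²·K).
D = C / (ρ c_p) = 2.13×10^8 / (1028 × 4126) = 50.1 m.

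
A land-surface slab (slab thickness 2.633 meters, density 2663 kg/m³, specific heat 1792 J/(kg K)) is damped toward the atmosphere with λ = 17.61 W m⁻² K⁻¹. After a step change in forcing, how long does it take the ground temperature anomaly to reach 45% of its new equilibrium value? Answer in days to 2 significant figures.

4.9 days

Areal heat capacity C = ρ c_p D = 2663 × 1792 × 2.633 = 1.26×10^7 J/(m²·K).
τ = C / λ = 1.26×10^7 / 17.61 = 7.14×10^5 s.
Fraction reached: 1 − e^(−t/τ) = 0.45 ⇒ t = −τ ln(1 − 0.45) = τ × 0.598.
t = 4.27×10^5 s = 4.94 days.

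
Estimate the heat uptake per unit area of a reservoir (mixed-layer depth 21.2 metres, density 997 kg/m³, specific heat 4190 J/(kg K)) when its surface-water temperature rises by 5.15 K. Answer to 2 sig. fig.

Areal heat capacity C = ρ c_p D = 997 × 4190 × 21.2 = 8.86×10^7 J m⁻² K⁻¹.
ΔQ = C ΔT = 8.86×10^7 × 5.15 = 4.56×10^8 J/m².

4.6×10^8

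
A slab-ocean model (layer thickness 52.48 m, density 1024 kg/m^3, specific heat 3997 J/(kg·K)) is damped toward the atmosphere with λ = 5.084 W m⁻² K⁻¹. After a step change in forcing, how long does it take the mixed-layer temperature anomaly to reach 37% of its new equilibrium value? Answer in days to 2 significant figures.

230 days

Areal heat capacity C = ρ c_p D = 1024 × 3997 × 52.48 = 2.15×10^8 J/(m²·K).
τ = C / λ = 2.15×10^8 / 5.084 = 4.22×10^7 s.
Fraction reached: 1 − e^(−t/τ) = 0.37 ⇒ t = −τ ln(1 − 0.37) = τ × 0.462.
t = 1.95×10^7 s = 226 days.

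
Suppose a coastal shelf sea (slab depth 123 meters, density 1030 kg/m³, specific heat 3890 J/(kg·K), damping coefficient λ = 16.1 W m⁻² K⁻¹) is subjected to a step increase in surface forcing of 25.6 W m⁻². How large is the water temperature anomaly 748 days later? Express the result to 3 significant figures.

1.40 K

Areal heat capacity C = ρ c_p D = 1030 × 3890 × 123 = 4.93×10^8 J/(m²·K).
τ = C / λ = 4.93×10^8 / 16.1 = 3.06×10^7 s.
Equilibrium anomaly ΔT_eq = F / λ = 25.6 / 16.1 = 1.59 K.
t = 748 days = 6.46×10^7 s, so t/τ = 2.11.
ΔT(t) = ΔT_eq (1 − e^(−t/τ)) = 1.59 × (1 − e^−2.11) = 1.40 K.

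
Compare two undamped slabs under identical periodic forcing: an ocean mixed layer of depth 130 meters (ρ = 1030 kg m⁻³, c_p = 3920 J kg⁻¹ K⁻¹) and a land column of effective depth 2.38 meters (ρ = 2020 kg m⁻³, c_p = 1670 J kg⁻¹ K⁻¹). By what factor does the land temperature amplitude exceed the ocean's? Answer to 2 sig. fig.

65

C_ocean = 1030 × 3920 × 130 = 5.25×10^8 J/(m²·K).
C_land = 2020 × 1670 × 2.38 = 8.03×10^6 J/(m²·K).
Undamped amplitude ∝ 1/C, so A_land/A_ocean = C_ocean/C_land = 65.4.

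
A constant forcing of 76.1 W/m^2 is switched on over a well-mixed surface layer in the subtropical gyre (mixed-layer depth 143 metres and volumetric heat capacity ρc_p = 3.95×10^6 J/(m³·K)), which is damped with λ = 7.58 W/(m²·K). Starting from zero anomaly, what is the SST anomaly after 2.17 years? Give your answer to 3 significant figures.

6.03 K

Areal heat capacity C = ρc_p × D = 3.95×10^6 × 143 = 5.65×10^8 J/(m²·K).
τ = C / λ = 5.65×10^8 / 7.58 = 7.45×10^7 s.
Equilibrium anomaly ΔT_eq = F / λ = 76.1 / 7.58 = 10.0 K.
t = 2.17 years = 6.85×10^7 s, so t/τ = 0.919.
ΔT(t) = ΔT_eq (1 − e^(−t/τ)) = 10.0 × (1 − e^−0.919) = 6.03 K.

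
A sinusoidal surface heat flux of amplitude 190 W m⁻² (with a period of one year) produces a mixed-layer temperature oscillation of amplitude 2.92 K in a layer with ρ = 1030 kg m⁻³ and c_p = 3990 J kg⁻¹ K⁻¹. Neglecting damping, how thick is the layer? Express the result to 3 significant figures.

ω = 2π / 3.15×10^7 s = 1.99×10^-7 s⁻¹.
Required C = F₀ / (A ω) = 190 / (2.92 × 1.99×10^-7) = 3.27×10^8 J/(m²·K).
D = C / (ρ c_p) = 3.27×10^8 / (1030 × 3990) = 79.5 m.

79.5 m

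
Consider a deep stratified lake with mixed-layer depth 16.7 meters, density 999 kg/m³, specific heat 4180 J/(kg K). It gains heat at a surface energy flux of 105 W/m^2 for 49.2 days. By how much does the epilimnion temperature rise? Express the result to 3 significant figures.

6.40 K

Areal heat capacity C = ρ c_p D = 999 × 4180 × 16.7 = 6.97×10^7 J/(m²·K).
Net heat input Q = F Δt = 105 × (49.2 days × 86400 s/day) = 4.46×10^8 J/m².
ΔT = Q / C = 4.46×10^8 / 6.97×10^7 = 6.40 K.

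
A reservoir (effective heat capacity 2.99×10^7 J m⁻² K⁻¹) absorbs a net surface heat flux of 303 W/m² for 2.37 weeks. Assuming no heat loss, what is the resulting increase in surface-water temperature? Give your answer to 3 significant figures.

Areal heat capacity C = 2.99×10^7 J m⁻² K⁻¹ (given).
Net heat input Q = F Δt = 303 × (2.37 weeks × 6.048×10^5 s/week) = 4.34×10^8 J/m².
ΔT = Q / C = 4.34×10^8 / 2.99×10^7 = 14.5 K.

14.5 K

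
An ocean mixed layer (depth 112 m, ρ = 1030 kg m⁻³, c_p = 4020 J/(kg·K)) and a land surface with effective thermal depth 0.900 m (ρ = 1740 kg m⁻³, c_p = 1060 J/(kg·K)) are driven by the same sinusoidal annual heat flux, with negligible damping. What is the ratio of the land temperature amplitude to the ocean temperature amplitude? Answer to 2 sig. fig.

C_ocean = 1030 × 4020 × 112 = 4.64×10^8 J/(m²·K).
C_land = 1740 × 1060 × 0.900 = 1.66×10^6 J/(m²·K).
Undamped amplitude ∝ 1/C, so A_land/A_ocean = C_ocean/C_land = 279.

280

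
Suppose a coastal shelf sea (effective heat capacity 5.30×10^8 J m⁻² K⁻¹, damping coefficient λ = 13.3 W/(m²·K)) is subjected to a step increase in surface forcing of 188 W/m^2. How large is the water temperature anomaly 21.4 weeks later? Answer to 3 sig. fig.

Areal heat capacity C = 5.30×10^8 J m⁻² K⁻¹ (given).
τ = C / λ = 5.30×10^8 / 13.3 = 3.98×10^7 s.
Equilibrium anomaly ΔT_eq = F / λ = 188 / 13.3 = 14.1 K.
t = 21.4 weeks = 1.29×10^7 s, so t/τ = 0.325.
ΔT(t) = ΔT_eq (1 − e^(−t/τ)) = 14.1 × (1 − e^−0.325) = 3.92 K.

3.92 K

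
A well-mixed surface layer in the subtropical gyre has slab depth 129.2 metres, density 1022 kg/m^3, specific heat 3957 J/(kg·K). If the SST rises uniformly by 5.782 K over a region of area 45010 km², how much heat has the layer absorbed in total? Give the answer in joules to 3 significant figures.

Areal heat capacity C = ρ c_p D = 1022 × 3957 × 129.2 = 5.22×10^8 J/(m^2 K).
Heat per unit area: q = C ΔT = 5.22×10^8 × 5.782 = 3.02×10^9 J/m².
Total heat: Q = q × A = 3.02×10^9 × (45010 × 10⁶ m²) = 1.36×10^20 J.

1.36×10^20 J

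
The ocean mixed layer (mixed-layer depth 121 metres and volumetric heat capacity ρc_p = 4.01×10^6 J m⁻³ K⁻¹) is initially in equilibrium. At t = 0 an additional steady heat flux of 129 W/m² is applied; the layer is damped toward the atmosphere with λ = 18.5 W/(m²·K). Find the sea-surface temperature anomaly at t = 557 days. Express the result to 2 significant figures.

5.9 K

Areal heat capacity C = ρc_p × D = 4.01×10^6 × 121 = 4.85×10^8 J/(m^2 K).
τ = C / λ = 4.85×10^8 / 18.5 = 2.62×10^7 s.
Equilibrium anomaly ΔT_eq = F / λ = 129 / 18.5 = 6.97 K.
t = 557 days = 4.81×10^7 s, so t/τ = 1.83.
ΔT(t) = ΔT_eq (1 − e^(−t/τ)) = 6.97 × (1 − e^−1.83) = 5.86 K.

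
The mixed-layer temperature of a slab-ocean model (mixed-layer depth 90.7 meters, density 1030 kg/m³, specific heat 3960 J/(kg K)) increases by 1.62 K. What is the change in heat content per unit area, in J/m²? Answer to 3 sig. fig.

5.99×10^8

Areal heat capacity C = ρ c_p D = 1030 × 3960 × 90.7 = 3.70×10^8 J m⁻² K⁻¹.
ΔQ = C ΔT = 3.70×10^8 × 1.62 = 5.99×10^8 J/m².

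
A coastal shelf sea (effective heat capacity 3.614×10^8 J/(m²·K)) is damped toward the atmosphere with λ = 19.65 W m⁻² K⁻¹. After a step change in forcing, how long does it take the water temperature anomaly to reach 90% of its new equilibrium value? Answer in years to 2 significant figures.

1.3 years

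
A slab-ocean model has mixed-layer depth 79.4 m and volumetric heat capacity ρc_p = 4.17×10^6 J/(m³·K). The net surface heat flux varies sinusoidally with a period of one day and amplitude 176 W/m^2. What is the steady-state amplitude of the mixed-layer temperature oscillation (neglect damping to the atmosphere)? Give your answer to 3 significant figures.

0.00731 K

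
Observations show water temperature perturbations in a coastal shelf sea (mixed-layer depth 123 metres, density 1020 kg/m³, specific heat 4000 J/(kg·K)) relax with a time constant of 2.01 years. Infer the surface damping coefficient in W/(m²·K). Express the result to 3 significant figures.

7.91

Areal heat capacity C = ρ c_p D = 1020 × 4000 × 123 = 5.02×10^8 J m⁻² K⁻¹.
τ = 2.01 years = 6.34×10^7 s.
λ = C / τ = 5.02×10^8 / 6.34×10^7 = 7.91 W/(m²·K).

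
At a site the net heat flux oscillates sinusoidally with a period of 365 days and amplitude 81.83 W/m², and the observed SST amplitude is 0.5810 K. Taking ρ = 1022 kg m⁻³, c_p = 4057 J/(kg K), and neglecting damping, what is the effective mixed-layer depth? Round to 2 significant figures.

170 m

ω = 2π / 3.15×10^7 s = 1.99×10^-7 s⁻¹.
Required C = F₀ / (A ω) = 81.83 / (0.5810 × 1.99×10^-7) = 7.07×10^8 J/(m²·K).
D = C / (ρ c_p) = 7.07×10^8 / (1022 × 4057) = 170 m.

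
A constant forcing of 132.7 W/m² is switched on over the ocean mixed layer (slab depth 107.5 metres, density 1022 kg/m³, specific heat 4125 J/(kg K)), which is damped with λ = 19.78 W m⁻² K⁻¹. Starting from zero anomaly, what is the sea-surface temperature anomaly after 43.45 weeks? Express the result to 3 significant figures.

4.58 K

Areal heat capacity C = ρ c_p D = 1022 × 4125 × 107.5 = 4.53×10^8 J m⁻² K⁻¹.
τ = C / λ = 4.53×10^8 / 19.78 = 2.29×10^7 s.
Equilibrium anomaly ΔT_eq = F / λ = 132.7 / 19.78 = 6.71 K.
t = 43.45 weeks = 2.63×10^7 s, so t/τ = 1.15.
ΔT(t) = ΔT_eq (1 − e^(−t/τ)) = 6.71 × (1 − e^−1.15) = 4.58 K.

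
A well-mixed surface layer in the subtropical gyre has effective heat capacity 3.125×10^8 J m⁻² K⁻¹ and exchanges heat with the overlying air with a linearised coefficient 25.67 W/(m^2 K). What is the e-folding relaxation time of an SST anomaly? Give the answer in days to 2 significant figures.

Areal heat capacity C = 3.125×10^8 J m⁻² K⁻¹ (given).
Relaxation time τ = C / λ = 3.12×10^8 / 25.67 = 1.22×10^7 s.
In days: 1.22×10^7 s / (86400 s/day) = 141 days.

140 days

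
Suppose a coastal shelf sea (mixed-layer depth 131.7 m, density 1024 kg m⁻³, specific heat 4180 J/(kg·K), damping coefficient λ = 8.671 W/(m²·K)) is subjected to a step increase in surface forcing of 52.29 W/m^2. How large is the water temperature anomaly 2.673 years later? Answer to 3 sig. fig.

4.38 K

Areal heat capacity C = ρ c_p D = 1024 × 4180 × 131.7 = 5.64×10^8 J/(m^2 K).
τ = C / λ = 5.64×10^8 / 8.671 = 6.50×10^7 s.
Equilibrium anomaly ΔT_eq = F / λ = 52.29 / 8.671 = 6.03 K.
t = 2.673 years = 8.44×10^7 s, so t/τ = 1.30.
ΔT(t) = ΔT_eq (1 − e^(−t/τ)) = 6.03 × (1 − e^−1.30) = 4.38 K.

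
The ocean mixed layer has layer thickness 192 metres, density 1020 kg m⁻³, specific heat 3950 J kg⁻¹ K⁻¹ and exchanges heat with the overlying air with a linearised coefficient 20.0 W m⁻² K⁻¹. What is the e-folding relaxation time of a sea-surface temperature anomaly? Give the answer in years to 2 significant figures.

1.2 years

Areal heat capacity C = ρ c_p D = 1020 × 3950 × 192 = 7.74×10^8 J/(m²·K).
Relaxation time τ = C / λ = 7.74×10^8 / 20.0 = 3.87×10^7 s.
In years: 3.87×10^7 s / (3.156×10^7 s/year) = 1.23 years.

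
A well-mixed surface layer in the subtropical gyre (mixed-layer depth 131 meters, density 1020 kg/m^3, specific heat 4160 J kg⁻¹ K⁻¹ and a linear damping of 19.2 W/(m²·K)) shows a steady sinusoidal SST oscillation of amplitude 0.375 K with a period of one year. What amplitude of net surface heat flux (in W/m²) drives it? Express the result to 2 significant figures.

42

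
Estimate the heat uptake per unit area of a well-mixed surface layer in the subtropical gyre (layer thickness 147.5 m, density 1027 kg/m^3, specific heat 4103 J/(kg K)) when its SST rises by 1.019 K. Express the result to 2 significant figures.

6.3×10^8

Areal heat capacity C = ρ c_p D = 1027 × 4103 × 147.5 = 6.22×10^8 J/(m^2 K).
ΔQ = C ΔT = 6.22×10^8 × 1.019 = 6.33×10^8 J/m².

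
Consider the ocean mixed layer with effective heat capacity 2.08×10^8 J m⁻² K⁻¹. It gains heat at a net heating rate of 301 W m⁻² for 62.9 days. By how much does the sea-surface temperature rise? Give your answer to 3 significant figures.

7.86 K

Areal heat capacity C = 2.08×10^8 J m⁻² K⁻¹ (given).
Net heat input Q = F Δt = 301 × (62.9 days × 86400 s/day) = 1.64×10^9 J/m².
ΔT = Q / C = 1.64×10^9 / 2.08×10^8 = 7.86 K.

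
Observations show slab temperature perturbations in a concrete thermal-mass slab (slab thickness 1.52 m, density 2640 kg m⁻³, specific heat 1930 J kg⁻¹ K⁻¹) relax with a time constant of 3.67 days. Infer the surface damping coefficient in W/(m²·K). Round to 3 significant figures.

24.4

Areal heat capacity C = ρ c_p D = 2640 × 1930 × 1.52 = 7.74×10^6 J/(m²·K).
τ = 3.67 days = 3.17×10^5 s.
λ = C / τ = 7.74×10^6 / 3.17×10^5 = 24.4 W/(m²·K).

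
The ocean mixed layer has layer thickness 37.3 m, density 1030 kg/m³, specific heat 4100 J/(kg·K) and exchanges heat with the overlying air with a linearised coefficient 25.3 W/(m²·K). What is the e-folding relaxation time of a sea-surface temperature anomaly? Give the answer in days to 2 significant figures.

Areal heat capacity C = ρ c_p D = 1030 × 4100 × 37.3 = 1.58×10^8 J/(m^2 K).
Relaxation time τ = C / λ = 1.58×10^8 / 25.3 = 6.23×10^6 s.
In days: 6.23×10^6 s / (86400 s/day) = 72.1 days.

72 days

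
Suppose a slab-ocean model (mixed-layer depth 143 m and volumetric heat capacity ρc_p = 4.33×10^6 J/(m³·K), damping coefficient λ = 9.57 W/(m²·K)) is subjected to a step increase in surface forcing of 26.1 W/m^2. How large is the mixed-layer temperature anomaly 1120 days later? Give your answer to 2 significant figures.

2.1 K

Areal heat capacity C = ρc_p × D = 4.33×10^6 × 143 = 6.19×10^8 J/(m^2 K).
τ = C / λ = 6.19×10^8 / 9.57 = 6.47×10^7 s.
Equilibrium anomaly ΔT_eq = F / λ = 26.1 / 9.57 = 2.73 K.
t = 1120 days = 9.68×10^7 s, so t/τ = 1.50.
ΔT(t) = ΔT_eq (1 − e^(−t/τ)) = 2.73 × (1 − e^−1.50) = 2.12 K.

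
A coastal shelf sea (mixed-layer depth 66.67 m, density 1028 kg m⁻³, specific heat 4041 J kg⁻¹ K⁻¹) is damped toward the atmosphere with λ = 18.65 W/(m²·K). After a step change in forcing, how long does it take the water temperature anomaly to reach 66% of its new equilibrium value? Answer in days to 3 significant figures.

185 days

Areal heat capacity C = ρ c_p D = 1028 × 4041 × 66.67 = 2.77×10^8 J/(m²·K).
τ = C / λ = 2.77×10^8 / 18.65 = 1.49×10^7 s.
Fraction reached: 1 − e^(−t/τ) = 0.66 ⇒ t = −τ ln(1 − 0.66) = τ × 1.08.
t = 1.60×10^7 s = 185 days.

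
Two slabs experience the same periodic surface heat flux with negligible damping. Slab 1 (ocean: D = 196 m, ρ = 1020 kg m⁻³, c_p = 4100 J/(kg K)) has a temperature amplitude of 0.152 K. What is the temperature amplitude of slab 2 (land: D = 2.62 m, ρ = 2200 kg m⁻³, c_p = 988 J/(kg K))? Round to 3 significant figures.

C_ocean = 8.20×10^8 J/(m²·K); C_land = 5.69×10^6 J/(m²·K).
A ∝ 1/C ⇒ A_land = A_ocean × C_ocean/C_land = 0.152 × 144 = 21.9 K.

21.9 K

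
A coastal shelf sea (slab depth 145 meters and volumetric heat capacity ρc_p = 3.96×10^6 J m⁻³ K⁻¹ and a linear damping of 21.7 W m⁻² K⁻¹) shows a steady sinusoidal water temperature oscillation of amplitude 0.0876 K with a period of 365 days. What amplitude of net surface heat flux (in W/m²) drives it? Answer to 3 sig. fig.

Areal heat capacity C = ρc_p × D = 3.96×10^6 × 145 = 5.74×10^8 J/(m²·K).
ω = 2π / 3.15×10^7 s = 1.99×10^-7 s⁻¹.
√((Cω)² + λ²) = √((114)² + 21.7²) = 116 W/(m²·K).
F₀ = A × √((Cω)²+λ²) = 0.0876 × 116 = 10.2 W/m².

10.2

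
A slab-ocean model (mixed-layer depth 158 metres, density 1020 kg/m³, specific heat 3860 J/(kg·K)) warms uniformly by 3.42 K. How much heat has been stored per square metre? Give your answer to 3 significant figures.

2.13×10^9

Areal heat capacity C = ρ c_p D = 1020 × 3860 × 158 = 6.22×10^8 J/(m²·K).
ΔQ = C ΔT = 6.22×10^8 × 3.42 = 2.13×10^9 J/m².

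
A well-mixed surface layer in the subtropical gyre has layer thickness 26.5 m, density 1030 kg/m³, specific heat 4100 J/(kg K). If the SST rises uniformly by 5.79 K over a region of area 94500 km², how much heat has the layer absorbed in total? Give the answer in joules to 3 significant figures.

6.12×10^19 J

Areal heat capacity C = ρ c_p D = 1030 × 4100 × 26.5 = 1.12×10^8 J/(m^2 K).
Heat per unit area: q = C ΔT = 1.12×10^8 × 5.79 = 6.48×10^8 J/m².
Total heat: Q = q × A = 6.48×10^8 × (94500 × 10⁶ m²) = 6.12×10^19 J.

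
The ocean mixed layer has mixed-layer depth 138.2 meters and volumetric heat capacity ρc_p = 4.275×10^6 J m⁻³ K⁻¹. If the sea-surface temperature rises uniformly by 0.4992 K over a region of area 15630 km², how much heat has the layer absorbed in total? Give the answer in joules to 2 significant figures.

Areal heat capacity C = ρc_p × D = 4.275×10^6 × 138.2 = 5.91×10^8 J m⁻² K⁻¹.
Heat per unit area: q = C ΔT = 5.91×10^8 × 0.4992 = 2.95×10^8 J/m².
Total heat: Q = q × A = 2.95×10^8 × (15630 × 10⁶ m²) = 4.61×10^18 J.

4.6×10^18 J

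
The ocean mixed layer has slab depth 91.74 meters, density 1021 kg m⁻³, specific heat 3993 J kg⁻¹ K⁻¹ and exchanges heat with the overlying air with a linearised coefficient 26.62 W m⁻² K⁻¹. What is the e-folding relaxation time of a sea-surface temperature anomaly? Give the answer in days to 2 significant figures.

160 days

Areal heat capacity C = ρ c_p D = 1021 × 3993 × 91.74 = 3.74×10^8 J m⁻² K⁻¹.
Relaxation time τ = C / λ = 3.74×10^8 / 26.62 = 1.40×10^7 s.
In days: 1.40×10^7 s / (86400 s/day) = 163 days.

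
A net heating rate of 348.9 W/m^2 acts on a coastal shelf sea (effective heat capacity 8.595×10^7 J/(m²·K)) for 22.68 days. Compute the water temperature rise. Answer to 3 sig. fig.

7.95 K

Areal heat capacity C = 8.595×10^7 J/(m²·K) (given).
Net heat input Q = F Δt = 348.9 × (22.68 days × 86400 s/day) = 6.84×10^8 J/m².
ΔT = Q / C = 6.84×10^8 / 8.60×10^7 = 7.95 K.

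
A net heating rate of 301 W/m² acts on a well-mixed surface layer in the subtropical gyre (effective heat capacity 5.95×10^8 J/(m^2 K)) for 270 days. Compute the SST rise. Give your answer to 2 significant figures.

Areal heat capacity C = 5.95×10^8 J/(m^2 K) (given).
Net heat input Q = F Δt = 301 × (270 days × 86400 s/day) = 7.02×10^9 J/m².
ΔT = Q / C = 7.02×10^9 / 5.95×10^8 = 11.8 K.

12 K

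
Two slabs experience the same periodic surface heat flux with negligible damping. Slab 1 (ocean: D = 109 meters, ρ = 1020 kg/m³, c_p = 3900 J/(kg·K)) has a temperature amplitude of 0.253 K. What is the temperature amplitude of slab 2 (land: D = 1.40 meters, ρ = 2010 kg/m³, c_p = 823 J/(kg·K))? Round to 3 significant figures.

47.4 K

C_ocean = 4.34×10^8 J/(m²·K); C_land = 2.32×10^6 J/(m²·K).
A ∝ 1/C ⇒ A_land = A_ocean × C_ocean/C_land = 0.253 × 187 = 47.4 K.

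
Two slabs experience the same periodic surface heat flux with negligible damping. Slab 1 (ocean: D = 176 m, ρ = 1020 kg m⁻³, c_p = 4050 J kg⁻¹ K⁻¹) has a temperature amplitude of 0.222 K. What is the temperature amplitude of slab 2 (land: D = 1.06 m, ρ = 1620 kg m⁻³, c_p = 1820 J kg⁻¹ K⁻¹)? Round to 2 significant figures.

52 K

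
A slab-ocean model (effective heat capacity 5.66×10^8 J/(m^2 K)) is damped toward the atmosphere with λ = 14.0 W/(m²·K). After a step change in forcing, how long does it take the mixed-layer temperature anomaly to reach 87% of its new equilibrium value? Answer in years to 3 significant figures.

2.61 years

Areal heat capacity C = 5.66×10^8 J/(m^2 K) (given).
τ = C / λ = 5.66×10^8 / 14.0 = 4.04×10^7 s.
Fraction reached: 1 − e^(−t/τ) = 0.87 ⇒ t = −τ ln(1 − 0.87) = τ × 2.04.
t = 8.25×10^7 s = 2.61 years.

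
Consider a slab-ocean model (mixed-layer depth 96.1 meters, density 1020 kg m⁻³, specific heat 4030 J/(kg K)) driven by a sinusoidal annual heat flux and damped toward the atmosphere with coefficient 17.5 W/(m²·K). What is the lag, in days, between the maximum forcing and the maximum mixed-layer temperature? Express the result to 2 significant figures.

Areal heat capacity C = ρ c_p D = 1020 × 4030 × 96.1 = 3.95×10^8 J/(m²·K).
ω = 2π / 3.15×10^7 s = 1.99×10^-7 s⁻¹.
Phase lag φ = arctan(Cω/λ) = arctan(78.7/17.5) = 1.35 rad.
Time lag = φ / ω = 1.35 / 1.99×10^-7 = 6.79×10^6 s = 78.5 days.

79 days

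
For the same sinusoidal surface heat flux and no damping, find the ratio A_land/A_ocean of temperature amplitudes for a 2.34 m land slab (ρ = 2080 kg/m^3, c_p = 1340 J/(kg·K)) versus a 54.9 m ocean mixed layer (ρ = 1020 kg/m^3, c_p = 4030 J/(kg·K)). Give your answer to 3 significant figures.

34.6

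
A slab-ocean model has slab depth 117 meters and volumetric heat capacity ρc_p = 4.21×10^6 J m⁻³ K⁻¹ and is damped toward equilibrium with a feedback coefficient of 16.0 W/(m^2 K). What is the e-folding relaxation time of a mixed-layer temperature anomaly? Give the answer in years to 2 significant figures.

0.98 years

Areal heat capacity C = ρc_p × D = 4.21×10^6 × 117 = 4.93×10^8 J/(m²·K).
Relaxation time τ = C / λ = 4.93×10^8 / 16.0 = 3.08×10^7 s.
In years: 3.08×10^7 s / (3.156×10^7 s/year) = 0.976 years.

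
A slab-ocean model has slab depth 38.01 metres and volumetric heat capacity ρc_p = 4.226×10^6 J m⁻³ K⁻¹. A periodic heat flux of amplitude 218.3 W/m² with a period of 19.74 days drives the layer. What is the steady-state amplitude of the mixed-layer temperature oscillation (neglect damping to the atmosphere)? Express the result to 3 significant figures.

0.369 K

Areal heat capacity C = ρc_p × D = 4.226×10^6 × 38.01 = 1.61×10^8 J/(m^2 K).
Angular frequency ω = 2π / T = 2π / 1.71×10^6 s = 3.68×10^-6 s⁻¹.
Cω = 1.61×10^8 × 3.68×10^-6 = 592 W/(m²·K).
Amplitude A = F₀ / (Cω) = 218.3 / 592 = 0.369 K.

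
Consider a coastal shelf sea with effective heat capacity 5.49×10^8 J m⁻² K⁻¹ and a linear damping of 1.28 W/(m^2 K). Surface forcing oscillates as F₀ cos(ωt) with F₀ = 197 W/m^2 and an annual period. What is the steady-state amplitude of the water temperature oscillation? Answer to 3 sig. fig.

1.80 K

Areal heat capacity C = 5.49×10^8 J m⁻² K⁻¹ (given).
Angular frequency ω = 2π / T = 2π / 3.15×10^7 s = 1.99×10^-7 s⁻¹.
√((Cω)² + λ²) = √((109)² + 1.28²) = 109 W/(m²·K).
Amplitude A = F₀ / √((Cω)²+λ²) = 197 / 109 = 1.80 K.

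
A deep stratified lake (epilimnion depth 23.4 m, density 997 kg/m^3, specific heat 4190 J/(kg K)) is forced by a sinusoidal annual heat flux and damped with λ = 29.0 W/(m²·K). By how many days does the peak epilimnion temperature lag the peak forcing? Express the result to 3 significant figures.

34.4 days

Areal heat capacity C = ρ c_p D = 997 × 4190 × 23.4 = 9.78×10^7 J m⁻² K⁻¹.
ω = 2π / 3.15×10^7 s = 1.99×10^-7 s⁻¹.
Phase lag φ = arctan(Cω/λ) = arctan(19.5/29.0) = 0.591 rad.
Time lag = φ / ω = 0.591 / 1.99×10^-7 = 2.97×10^6 s = 34.4 days.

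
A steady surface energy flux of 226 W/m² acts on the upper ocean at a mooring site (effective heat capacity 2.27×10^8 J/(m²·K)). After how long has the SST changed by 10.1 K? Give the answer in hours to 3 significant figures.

Areal heat capacity C = 2.27×10^8 J/(m²·K) (given).
Time required: Δt = C ΔT / F = 2.27×10^8 × 10.1 / 226 = 1.01×10^7 s.
In hours: 1.01×10^7 s / (3600 s/hour) = 2820 hours.

2820 hours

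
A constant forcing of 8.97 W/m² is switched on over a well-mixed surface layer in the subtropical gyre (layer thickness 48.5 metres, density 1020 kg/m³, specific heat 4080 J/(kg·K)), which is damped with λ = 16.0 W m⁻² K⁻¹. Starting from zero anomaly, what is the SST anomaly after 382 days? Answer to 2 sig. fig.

Areal heat capacity C = ρ c_p D = 1020 × 4080 × 48.5 = 2.02×10^8 J/(m^2 K).
τ = C / λ = 2.02×10^8 / 16.0 = 1.26×10^7 s.
Equilibrium anomaly ΔT_eq = F / λ = 8.97 / 16.0 = 0.561 K.
t = 382 days = 3.30×10^7 s, so t/τ = 2.62.
ΔT(t) = ΔT_eq (1 − e^(−t/τ)) = 0.561 × (1 − e^−2.62) = 0.520 K.

0.52 K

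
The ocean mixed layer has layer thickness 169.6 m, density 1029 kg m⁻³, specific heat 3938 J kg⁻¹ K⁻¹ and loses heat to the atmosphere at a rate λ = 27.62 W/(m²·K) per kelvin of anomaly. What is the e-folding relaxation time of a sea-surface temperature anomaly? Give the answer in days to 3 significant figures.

288 days

Areal heat capacity C = ρ c_p D = 1029 × 3938 × 169.6 = 6.87×10^8 J/(m^2 K).
Relaxation time τ = C / λ = 6.87×10^8 / 27.62 = 2.49×10^7 s.
In days: 2.49×10^7 s / (86400 s/day) = 288 days.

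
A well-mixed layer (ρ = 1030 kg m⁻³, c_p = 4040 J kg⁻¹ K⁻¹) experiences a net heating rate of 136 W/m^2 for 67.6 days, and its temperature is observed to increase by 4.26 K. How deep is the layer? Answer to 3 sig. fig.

Heat input Q = F Δt = 136 × 5.84×10^6 s = 7.94×10^8 J/m².
Required areal heat capacity C = Q / ΔT = 1.86×10^8 J/(m²·K).
Depth D = C / (ρ c_p) = 1.86×10^8 / (1030 × 4040) = 44.8 m.

44.8 m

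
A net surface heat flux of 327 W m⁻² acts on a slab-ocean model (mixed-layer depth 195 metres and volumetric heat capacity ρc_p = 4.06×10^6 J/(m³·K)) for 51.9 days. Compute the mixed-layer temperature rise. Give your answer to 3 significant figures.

1.85 K

Areal heat capacity C = ρc_p × D = 4.06×10^6 × 195 = 7.92×10^8 J/(m^2 K).
Net heat input Q = F Δt = 327 × (51.9 days × 86400 s/day) = 1.47×10^9 J/m².
ΔT = Q / C = 1.47×10^9 / 7.92×10^8 = 1.85 K.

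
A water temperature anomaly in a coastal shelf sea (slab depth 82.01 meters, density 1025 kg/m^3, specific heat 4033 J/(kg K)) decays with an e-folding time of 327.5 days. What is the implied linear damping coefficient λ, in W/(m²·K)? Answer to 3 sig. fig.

12.0

Areal heat capacity C = ρ c_p D = 1025 × 4033 × 82.01 = 3.39×10^8 J m⁻² K⁻¹.
τ = 327.5 days = 2.83×10^7 s.
λ = C / τ = 3.39×10^8 / 2.83×10^7 = 12.0 W/(m²·K).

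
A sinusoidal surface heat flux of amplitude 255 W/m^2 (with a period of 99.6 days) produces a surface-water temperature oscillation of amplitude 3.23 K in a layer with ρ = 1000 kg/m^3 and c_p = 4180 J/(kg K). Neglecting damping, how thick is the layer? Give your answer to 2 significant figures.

ω = 2π / 8.61×10^6 s = 7.30×10^-7 s⁻¹.
Required C = F₀ / (A ω) = 255 / (3.23 × 7.30×10^-7) = 1.08×10^8 J/(m²·K).
D = C / (ρ c_p) = 1.08×10^8 / (1000 × 4180) = 25.9 m.

26 m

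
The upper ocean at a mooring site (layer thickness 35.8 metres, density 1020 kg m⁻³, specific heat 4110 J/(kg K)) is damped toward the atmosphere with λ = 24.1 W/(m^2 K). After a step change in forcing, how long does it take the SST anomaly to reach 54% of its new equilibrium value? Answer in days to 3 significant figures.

56.0 days

Areal heat capacity C = ρ c_p D = 1020 × 4110 × 35.8 = 1.50×10^8 J/(m^2 K).
τ = C / λ = 1.50×10^8 / 24.1 = 6.23×10^6 s.
Fraction reached: 1 − e^(−t/τ) = 0.54 ⇒ t = −τ ln(1 − 0.54) = τ × 0.777.
t = 4.84×10^6 s = 56.0 days.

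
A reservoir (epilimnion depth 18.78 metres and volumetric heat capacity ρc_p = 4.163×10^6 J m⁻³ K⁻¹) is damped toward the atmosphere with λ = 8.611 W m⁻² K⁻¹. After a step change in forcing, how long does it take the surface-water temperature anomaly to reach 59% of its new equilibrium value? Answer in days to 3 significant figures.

93.7 days

Areal heat capacity C = ρc_p × D = 4.163×10^6 × 18.78 = 7.82×10^7 J m⁻² K⁻¹.
τ = C / λ = 7.82×10^7 / 8.611 = 9.08×10^6 s.
Fraction reached: 1 − e^(−t/τ) = 0.59 ⇒ t = −τ ln(1 − 0.59) = τ × 0.892.
t = 8.10×10^6 s = 93.7 days.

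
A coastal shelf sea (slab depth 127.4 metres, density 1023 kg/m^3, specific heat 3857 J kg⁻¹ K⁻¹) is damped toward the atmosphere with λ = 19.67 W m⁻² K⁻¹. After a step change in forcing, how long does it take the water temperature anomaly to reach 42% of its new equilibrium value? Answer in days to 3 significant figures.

161 days

Areal heat capacity C = ρ c_p D = 1023 × 3857 × 127.4 = 5.03×10^8 J/(m²·K).
τ = C / λ = 5.03×10^8 / 19.67 = 2.56×10^7 s.
Fraction reached: 1 − e^(−t/τ) = 0.42 ⇒ t = −τ ln(1 − 0.42) = τ × 0.545.
t = 1.39×10^7 s = 161 days.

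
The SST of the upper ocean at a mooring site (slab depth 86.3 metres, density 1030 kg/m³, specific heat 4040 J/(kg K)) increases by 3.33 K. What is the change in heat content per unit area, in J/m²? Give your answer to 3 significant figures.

Areal heat capacity C = ρ c_p D = 1030 × 4040 × 86.3 = 3.59×10^8 J/(m²·K).
ΔQ = C ΔT = 3.59×10^8 × 3.33 = 1.20×10^9 J/m².

1.20×10^9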